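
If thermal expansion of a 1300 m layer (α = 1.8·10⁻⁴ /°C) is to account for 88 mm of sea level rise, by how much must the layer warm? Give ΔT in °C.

ΔT ≈ 0.38 °C

ΔT = Δh/(αH) = 0.088 / (1.8×10⁻⁴ × 1300) ≈ 0.3761 °C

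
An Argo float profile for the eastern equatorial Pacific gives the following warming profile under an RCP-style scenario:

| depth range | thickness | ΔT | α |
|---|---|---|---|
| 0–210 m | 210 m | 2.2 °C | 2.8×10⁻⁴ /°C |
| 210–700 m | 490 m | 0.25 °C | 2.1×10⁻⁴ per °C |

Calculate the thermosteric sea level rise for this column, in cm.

16 cm of thermosteric rise

2.2 × 210 × 2.8×10⁻⁴ = 0.12936 m
Layer 2: 490 × 0.25 × 2.1×10⁻⁴ = 0.025725 m
Δh = 0.12936 + 0.025725 = 0.155085 m ≈ 16 cm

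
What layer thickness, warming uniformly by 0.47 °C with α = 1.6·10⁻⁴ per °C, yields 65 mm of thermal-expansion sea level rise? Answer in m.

860 m

H = Δh/(αΔT) = 0.065 / (1.6×10⁻⁴ × 0.47) ≈ 864.4 m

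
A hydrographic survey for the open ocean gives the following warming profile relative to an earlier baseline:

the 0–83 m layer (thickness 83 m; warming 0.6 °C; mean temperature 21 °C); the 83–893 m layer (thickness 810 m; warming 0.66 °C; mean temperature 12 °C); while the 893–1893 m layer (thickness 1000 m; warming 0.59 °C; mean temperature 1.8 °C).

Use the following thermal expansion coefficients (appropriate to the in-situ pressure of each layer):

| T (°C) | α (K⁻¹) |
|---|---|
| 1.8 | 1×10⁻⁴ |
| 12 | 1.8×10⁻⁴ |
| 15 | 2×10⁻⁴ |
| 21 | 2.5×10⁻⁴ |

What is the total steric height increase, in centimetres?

17 cm of thermosteric rise

Layer 1 at 21 °C → α = 2.5×10⁻⁴ K⁻¹
Layer 2 at 12 °C → α = 1.8×10⁻⁴ K⁻¹
Layer 3 at 1.8 °C → α = 1×10⁻⁴ K⁻¹
83 × 2.5×10⁻⁴ × 0.6 = 0.01245 m
810 × 0.66 × 1.8×10⁻⁴ = 0.096228 m
Layer 3: 1×10⁻⁴ × 0.59 × 1000 = 0.05900 m
Δh = 0.01245 + 0.096228 + 0.05900 = 0.167678 m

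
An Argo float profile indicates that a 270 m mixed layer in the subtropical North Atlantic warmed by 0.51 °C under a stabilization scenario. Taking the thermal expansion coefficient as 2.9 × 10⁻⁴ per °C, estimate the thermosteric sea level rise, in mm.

Δh = 39.9 mm

Δh = αΔT·H = 2.9×10⁻⁴ × 0.51 × 270 = 0.039933 m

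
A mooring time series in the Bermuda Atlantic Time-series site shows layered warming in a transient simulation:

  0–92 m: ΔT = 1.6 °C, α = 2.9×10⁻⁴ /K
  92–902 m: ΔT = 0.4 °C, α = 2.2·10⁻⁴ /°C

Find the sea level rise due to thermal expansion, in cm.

11.4 cm

Layer 1: 1.6 × 2.9×10⁻⁴ × 92 = 0.042688 m
92–902 m: 810 × 0.4 × 2.2×10⁻⁴ = 0.07128 m
Δh = 0.042688 + 0.07128 = 0.113968 m ≈ 11.4 cm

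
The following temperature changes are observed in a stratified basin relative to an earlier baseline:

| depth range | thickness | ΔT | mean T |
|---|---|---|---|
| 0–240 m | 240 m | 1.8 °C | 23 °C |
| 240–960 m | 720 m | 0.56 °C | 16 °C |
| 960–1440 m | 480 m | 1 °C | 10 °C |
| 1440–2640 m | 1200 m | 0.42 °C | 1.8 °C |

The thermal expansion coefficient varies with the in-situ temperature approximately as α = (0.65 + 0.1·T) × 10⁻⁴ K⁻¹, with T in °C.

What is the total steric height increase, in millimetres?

about 340 mm

Layer 1: α = (0.65 + 0.1×23)×10⁻⁴ = 2.95×10⁻⁴ K⁻¹
Layer 2: α = (0.65 + 0.1×16)×10⁻⁴ = 2.25×10⁻⁴ K⁻¹
Layer 3: α = (0.65 + 0.1×10)×10⁻⁴ = 1.65×10⁻⁴ K⁻¹
Layer 4: α = (0.65 + 0.1×1.8)×10⁻⁴ = 0.83×10⁻⁴ K⁻¹
0–240 m: 240 × 1.8 × 2.95×10⁻⁴ = 0.12744 m
720 × 0.56 × 2.25×10⁻⁴ = 0.09072 m
960–1440 m: 1.65×10⁻⁴ × 480 × 1 = 0.07920 m
0.42 × 1200 × 0.83×10⁻⁴ = 0.041832 m
Δh = 0.12744 + 0.09072 + 0.07920 + 0.041832 = 0.339192 m ≈ 340 mm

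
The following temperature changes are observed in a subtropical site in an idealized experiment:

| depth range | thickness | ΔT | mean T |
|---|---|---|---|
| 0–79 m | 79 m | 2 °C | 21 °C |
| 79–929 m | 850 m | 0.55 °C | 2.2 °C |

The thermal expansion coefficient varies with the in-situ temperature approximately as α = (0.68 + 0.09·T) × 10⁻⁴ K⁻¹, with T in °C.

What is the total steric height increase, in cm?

Layer 1: α = (0.68 + 0.09×21)×10⁻⁴ = 2.57×10⁻⁴ K⁻¹
Layer 2: α = (0.68 + 0.09×2.2)×10⁻⁴ = 0.878×10⁻⁴ K⁻¹
2 × 79 × 2.57×10⁻⁴ = 0.040606 m
Layer 2: 0.55 × 0.878×10⁻⁴ × 850 = 0.0410465 m
Δh = 0.040606 + 0.0410465 = 0.0816525 m

Δh ≈ 8.2 cm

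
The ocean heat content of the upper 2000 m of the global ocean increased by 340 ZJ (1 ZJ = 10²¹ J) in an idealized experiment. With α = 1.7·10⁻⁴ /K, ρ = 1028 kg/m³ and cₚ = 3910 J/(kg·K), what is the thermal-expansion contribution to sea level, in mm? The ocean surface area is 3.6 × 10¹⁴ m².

Per unit area: Q = 340×10²¹ / (3.6×10¹⁴) ≈ 9.444×10⁸ J/m²
Δh = αQ/(ρcₚ) = 1.7×10⁻⁴ × 9.444×10⁸ / (1028 × 3910) ≈ 0.039942 m

Δh = 39.9 mm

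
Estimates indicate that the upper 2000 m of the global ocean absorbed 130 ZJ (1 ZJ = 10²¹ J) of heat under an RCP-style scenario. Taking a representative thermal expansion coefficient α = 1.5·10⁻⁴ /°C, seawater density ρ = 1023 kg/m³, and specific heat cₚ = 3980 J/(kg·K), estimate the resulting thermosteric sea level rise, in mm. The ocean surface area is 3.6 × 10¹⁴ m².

Δh = 13 mm

Per unit area: Q = 130×10²¹ / (3.6×10¹⁴) ≈ 3.611×10⁸ J/m²
Δh = αQ/(ρcₚ) = 1.5×10⁻⁴ × 3.611×10⁸ / (1023 × 3980) ≈ 0.013303 m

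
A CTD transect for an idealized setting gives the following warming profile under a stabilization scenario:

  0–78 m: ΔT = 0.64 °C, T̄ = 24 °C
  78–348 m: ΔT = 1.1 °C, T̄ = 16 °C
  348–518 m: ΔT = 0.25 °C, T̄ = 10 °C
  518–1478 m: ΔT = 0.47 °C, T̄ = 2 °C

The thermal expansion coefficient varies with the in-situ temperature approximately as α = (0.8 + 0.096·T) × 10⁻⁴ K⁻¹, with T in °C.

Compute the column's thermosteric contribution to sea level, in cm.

14 cm of thermosteric rise

Layer 1: α = (0.8 + 0.096×24)×10⁻⁴ = 3.104×10⁻⁴ K⁻¹
Layer 2: α = (0.8 + 0.096×16)×10⁻⁴ = 2.336×10⁻⁴ K⁻¹
Layer 3: α = (0.8 + 0.096×10)×10⁻⁴ = 1.76×10⁻⁴ K⁻¹
Layer 4: α = (0.8 + 0.096×2)×10⁻⁴ = 0.992×10⁻⁴ K⁻¹
0–78 m: 78 × 0.64 × 3.104×10⁻⁴ = 0.015495168 m
78–348 m: 270 × 2.336×10⁻⁴ × 1.1 = 0.0693792 m
348–518 m: 1.76×10⁻⁴ × 170 × 0.25 = 0.00748 m
0.47 × 0.992×10⁻⁴ × 960 = 0.04475904 m
Δh = 0.015495168 + 0.0693792 + 0.00748 + 0.04475904 = 0.137113408 m ≈ 14 cm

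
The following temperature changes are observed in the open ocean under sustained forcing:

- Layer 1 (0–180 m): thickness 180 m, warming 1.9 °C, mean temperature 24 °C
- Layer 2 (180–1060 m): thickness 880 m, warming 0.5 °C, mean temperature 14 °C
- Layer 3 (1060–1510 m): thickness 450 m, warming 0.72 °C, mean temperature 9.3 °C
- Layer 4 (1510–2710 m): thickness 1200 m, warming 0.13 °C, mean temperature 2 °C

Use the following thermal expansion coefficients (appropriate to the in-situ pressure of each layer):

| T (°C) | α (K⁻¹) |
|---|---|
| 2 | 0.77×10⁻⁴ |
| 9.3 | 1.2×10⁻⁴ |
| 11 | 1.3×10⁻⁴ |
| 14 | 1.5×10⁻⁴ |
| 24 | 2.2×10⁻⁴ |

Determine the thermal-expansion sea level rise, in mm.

Layer 1 at 24 °C → α = 2.2×10⁻⁴ K⁻¹
Layer 2 at 14 °C → α = 1.5×10⁻⁴ K⁻¹
Layer 3 at 9.3 °C → α = 1.2×10⁻⁴ K⁻¹
Layer 4 at 2 °C → α = 0.77×10⁻⁴ K⁻¹
2.2×10⁻⁴ × 1.9 × 180 = 0.07524 m
0.5 × 880 × 1.5×10⁻⁴ = 0.06600 m
450 × 0.72 × 1.2×10⁻⁴ = 0.03888 m
0.77×10⁻⁴ × 0.13 × 1200 = 0.012012 m
Δh = 0.07524 + 0.06600 + 0.03888 + 0.012012 = 0.192132 m ≈ 192 mm

Δh ≈ 192 mm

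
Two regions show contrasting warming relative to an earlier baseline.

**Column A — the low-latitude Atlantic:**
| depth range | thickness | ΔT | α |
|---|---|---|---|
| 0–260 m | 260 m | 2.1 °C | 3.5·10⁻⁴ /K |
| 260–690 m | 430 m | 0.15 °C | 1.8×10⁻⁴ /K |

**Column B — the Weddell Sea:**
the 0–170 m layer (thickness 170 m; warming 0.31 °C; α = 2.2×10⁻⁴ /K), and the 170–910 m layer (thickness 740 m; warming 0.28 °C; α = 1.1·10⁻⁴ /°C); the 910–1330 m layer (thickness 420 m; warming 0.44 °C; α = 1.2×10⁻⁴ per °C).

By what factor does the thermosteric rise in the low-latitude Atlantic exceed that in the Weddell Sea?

A 260 × 3.5×10⁻⁴ × 2.1 = 0.19110 m
A 0.15 × 430 × 1.8×10⁻⁴ = 0.01161 m
A total: 0.20271 m
B 0–170 m: 0.31 × 170 × 2.2×10⁻⁴ = 0.011594 m
B 170–910 m: 0.28 × 1.1×10⁻⁴ × 740 = 0.022792 m
B 1.2×10⁻⁴ × 0.44 × 420 = 0.022176 m
B total: 0.056562 m
Ratio: 0.20271 / 0.056562 ≈ 3.584

a factor of 3.58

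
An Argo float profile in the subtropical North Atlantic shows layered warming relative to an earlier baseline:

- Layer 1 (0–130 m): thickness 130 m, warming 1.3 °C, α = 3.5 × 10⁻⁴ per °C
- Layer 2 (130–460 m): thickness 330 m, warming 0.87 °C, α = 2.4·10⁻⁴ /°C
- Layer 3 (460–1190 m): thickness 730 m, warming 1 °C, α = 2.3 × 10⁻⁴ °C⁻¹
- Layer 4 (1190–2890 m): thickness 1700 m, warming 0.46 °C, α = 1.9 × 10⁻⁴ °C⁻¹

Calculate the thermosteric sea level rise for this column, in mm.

0–130 m: 3.5×10⁻⁴ × 130 × 1.3 = 0.05915 m
Layer 2: 0.87 × 2.4×10⁻⁴ × 330 = 0.068904 m
1 × 730 × 2.3×10⁻⁴ = 0.16790 m
1190–2890 m: 0.46 × 1700 × 1.9×10⁻⁴ = 0.14858 m
Δh = 0.05915 + 0.068904 + 0.16790 + 0.14858 = 0.444534 m

Δh = 445 mm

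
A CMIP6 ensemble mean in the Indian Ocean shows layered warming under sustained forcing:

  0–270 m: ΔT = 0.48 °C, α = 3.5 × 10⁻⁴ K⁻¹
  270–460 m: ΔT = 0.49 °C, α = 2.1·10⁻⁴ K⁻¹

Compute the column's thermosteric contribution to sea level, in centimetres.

Δh = 6.5 cm

Layer 1: 270 × 3.5×10⁻⁴ × 0.48 = 0.04536 m
270–460 m: 2.1×10⁻⁴ × 0.49 × 190 = 0.019551 m
Δh = 0.04536 + 0.019551 = 0.064911 m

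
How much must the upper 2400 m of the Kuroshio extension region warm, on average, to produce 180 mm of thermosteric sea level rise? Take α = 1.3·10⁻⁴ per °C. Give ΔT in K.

ΔT = Δh/(αH) = 0.18 / (1.3×10⁻⁴ × 2400) ≈ 0.5769 K

0.577 K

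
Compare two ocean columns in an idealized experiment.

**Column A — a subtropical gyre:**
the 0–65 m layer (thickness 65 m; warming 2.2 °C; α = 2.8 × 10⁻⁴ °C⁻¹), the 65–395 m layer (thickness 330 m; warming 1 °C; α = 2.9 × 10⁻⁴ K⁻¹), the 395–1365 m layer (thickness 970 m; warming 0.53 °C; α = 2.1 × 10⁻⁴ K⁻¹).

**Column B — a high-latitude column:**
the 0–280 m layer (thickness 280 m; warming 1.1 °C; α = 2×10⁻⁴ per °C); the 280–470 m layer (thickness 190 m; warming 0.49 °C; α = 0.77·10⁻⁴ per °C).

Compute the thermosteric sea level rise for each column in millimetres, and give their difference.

Δh_A ≈ 240 mm, Δh_B ≈ 69 mm; difference ≈ 170 mm

A Layer 1: 65 × 2.2 × 2.8×10⁻⁴ = 0.04004 m
A 65–395 m: 330 × 1 × 2.9×10⁻⁴ = 0.09570 m
A Layer 3: 2.1×10⁻⁴ × 0.53 × 970 = 0.107961 m
A total: 0.243701 m
B 0–280 m: 1.1 × 2×10⁻⁴ × 280 = 0.06160 m
B 0.77×10⁻⁴ × 190 × 0.49 = 0.0071687 m
B total: 0.0687687 m
Difference: 0.243701 − 0.0687687 = 0.1749323 m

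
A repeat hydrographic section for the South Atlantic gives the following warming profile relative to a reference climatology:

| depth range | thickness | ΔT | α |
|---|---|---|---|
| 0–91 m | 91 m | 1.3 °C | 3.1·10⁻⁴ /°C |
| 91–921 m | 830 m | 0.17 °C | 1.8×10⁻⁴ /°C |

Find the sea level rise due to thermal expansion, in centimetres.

91 × 3.1×10⁻⁴ × 1.3 = 0.036673 m
1.8×10⁻⁴ × 0.17 × 830 = 0.025398 m
Δh = 0.036673 + 0.025398 = 0.062071 m

about 6.2 cm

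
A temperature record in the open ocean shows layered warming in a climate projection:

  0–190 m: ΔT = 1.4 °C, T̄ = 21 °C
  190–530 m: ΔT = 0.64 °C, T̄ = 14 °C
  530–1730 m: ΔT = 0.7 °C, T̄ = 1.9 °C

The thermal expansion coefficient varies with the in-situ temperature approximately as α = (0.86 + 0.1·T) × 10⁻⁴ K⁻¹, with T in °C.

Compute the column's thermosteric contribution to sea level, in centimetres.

Layer 1: α = (0.86 + 0.1×21)×10⁻⁴ = 2.96×10⁻⁴ K⁻¹
Layer 2: α = (0.86 + 0.1×14)×10⁻⁴ = 2.26×10⁻⁴ K⁻¹
Layer 3: α = (0.86 + 0.1×1.9)×10⁻⁴ = 1.05×10⁻⁴ K⁻¹
Layer 1: 1.4 × 2.96×10⁻⁴ × 190 = 0.078736 m
340 × 2.26×10⁻⁴ × 0.64 = 0.0491776 m
Layer 3: 1200 × 1.05×10⁻⁴ × 0.7 = 0.08820 m
Δh = 0.078736 + 0.0491776 + 0.08820 = 0.2161136 m

about 22 cm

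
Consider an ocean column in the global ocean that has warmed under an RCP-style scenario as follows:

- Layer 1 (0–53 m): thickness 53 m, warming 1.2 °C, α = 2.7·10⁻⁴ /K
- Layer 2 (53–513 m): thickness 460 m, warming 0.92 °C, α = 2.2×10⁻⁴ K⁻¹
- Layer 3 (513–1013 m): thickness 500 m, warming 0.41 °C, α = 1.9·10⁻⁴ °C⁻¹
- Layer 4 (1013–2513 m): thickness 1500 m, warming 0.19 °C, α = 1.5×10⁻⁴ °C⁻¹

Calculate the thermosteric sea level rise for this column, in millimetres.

2.7×10⁻⁴ × 1.2 × 53 = 0.017172 m
53–513 m: 460 × 0.92 × 2.2×10⁻⁴ = 0.093104 m
500 × 0.41 × 1.9×10⁻⁴ = 0.03895 m
1500 × 0.19 × 1.5×10⁻⁴ = 0.04275 m
Δh = 0.017172 + 0.093104 + 0.03895 + 0.04275 = 0.191976 m

about 192 mm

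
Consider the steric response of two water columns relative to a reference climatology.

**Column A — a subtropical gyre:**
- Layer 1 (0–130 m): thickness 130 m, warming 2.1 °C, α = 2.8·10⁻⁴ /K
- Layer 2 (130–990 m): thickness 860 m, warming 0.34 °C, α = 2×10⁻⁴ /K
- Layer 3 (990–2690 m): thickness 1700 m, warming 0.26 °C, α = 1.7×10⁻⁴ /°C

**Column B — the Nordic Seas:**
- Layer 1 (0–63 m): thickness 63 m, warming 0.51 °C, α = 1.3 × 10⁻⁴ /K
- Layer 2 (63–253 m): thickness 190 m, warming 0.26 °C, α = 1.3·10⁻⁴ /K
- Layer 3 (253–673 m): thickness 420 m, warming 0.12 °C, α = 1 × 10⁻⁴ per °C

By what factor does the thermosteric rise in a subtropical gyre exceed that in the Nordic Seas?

A Layer 1: 130 × 2.8×10⁻⁴ × 2.1 = 0.07644 m
A 130–990 m: 2×10⁻⁴ × 0.34 × 860 = 0.05848 m
A 990–2690 m: 0.26 × 1.7×10⁻⁴ × 1700 = 0.07514 m
A total: 0.21006 m
B 0–63 m: 0.51 × 1.3×10⁻⁴ × 63 = 0.0041769 m
B 0.26 × 1.3×10⁻⁴ × 190 = 0.006422 m
B Layer 3: 420 × 1×10⁻⁴ × 0.12 = 0.00504 m
B total: 0.0156389 m
Ratio: 0.21006 / 0.0156389 ≈ 13.43

a factor of 13.4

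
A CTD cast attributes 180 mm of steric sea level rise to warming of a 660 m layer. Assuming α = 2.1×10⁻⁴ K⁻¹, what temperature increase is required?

ΔT = Δh/(αH) = 0.18 / (2.1×10⁻⁴ × 660) ≈ 1.299 K

1.30 K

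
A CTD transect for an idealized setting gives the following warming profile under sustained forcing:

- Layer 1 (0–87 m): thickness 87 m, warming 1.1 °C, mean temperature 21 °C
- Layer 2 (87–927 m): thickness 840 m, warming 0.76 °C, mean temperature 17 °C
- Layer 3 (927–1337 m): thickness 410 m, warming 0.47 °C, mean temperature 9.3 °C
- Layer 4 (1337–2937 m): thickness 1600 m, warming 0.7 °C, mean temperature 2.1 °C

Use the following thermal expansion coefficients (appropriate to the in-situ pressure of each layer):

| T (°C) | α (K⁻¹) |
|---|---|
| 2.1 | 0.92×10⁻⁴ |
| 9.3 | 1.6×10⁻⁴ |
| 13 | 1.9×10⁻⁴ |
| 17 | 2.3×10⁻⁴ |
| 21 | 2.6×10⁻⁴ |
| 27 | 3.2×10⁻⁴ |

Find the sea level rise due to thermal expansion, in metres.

0.31 m of thermosteric rise

Layer 1 at 21 °C → α = 2.6×10⁻⁴ K⁻¹
Layer 2 at 17 °C → α = 2.3×10⁻⁴ K⁻¹
Layer 3 at 9.3 °C → α = 1.6×10⁻⁴ K⁻¹
Layer 4 at 2.1 °C → α = 0.92×10⁻⁴ K⁻¹
87 × 1.1 × 2.6×10⁻⁴ = 0.024882 m
Layer 2: 840 × 2.3×10⁻⁴ × 0.76 = 0.146832 m
1.6×10⁻⁴ × 0.47 × 410 = 0.030832 m
0.92×10⁻⁴ × 1600 × 0.7 = 0.10304 m
Δh = 0.024882 + 0.146832 + 0.030832 + 0.10304 = 0.305586 m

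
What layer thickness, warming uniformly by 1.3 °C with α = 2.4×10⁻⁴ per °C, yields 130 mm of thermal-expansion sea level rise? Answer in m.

H = Δh/(αΔT) = 0.13 / (2.4×10⁻⁴ × 1.3) ≈ 416.7 m

H ≈ 420 m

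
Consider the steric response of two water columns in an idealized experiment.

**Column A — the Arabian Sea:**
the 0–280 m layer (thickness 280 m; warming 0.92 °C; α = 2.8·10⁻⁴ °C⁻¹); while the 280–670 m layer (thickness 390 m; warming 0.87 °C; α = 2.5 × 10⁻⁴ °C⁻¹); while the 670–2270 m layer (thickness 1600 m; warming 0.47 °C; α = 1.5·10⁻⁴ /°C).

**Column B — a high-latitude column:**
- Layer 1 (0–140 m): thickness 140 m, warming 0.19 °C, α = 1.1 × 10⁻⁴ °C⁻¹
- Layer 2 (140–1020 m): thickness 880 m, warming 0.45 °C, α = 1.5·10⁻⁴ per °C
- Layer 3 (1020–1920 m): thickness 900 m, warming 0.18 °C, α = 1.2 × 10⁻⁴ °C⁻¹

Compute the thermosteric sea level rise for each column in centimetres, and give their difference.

Δh_A ≈ 27 cm, Δh_B ≈ 8.2 cm; difference ≈ 19 cm

A 0–280 m: 0.92 × 2.8×10⁻⁴ × 280 = 0.072128 m
A 280–670 m: 390 × 2.5×10⁻⁴ × 0.87 = 0.084825 m
A Layer 3: 1.5×10⁻⁴ × 0.47 × 1600 = 0.11280 m
A total: 0.269753 m
B 0–140 m: 0.19 × 1.1×10⁻⁴ × 140 = 0.002926 m
B Layer 2: 1.5×10⁻⁴ × 880 × 0.45 = 0.05940 m
B 900 × 0.18 × 1.2×10⁻⁴ = 0.01944 m
B total: 0.081766 m
Difference: 0.269753 − 0.081766 = 0.187987 m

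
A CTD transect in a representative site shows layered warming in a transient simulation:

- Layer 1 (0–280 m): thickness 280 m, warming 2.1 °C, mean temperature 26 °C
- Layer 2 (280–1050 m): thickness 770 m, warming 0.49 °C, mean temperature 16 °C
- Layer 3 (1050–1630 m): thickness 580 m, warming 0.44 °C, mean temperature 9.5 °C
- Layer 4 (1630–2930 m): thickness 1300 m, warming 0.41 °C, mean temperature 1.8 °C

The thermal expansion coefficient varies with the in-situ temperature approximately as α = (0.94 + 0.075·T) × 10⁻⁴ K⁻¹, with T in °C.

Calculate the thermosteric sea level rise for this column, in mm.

Layer 1: α = (0.94 + 0.075×26)×10⁻⁴ = 2.89×10⁻⁴ K⁻¹
Layer 2: α = (0.94 + 0.075×16)×10⁻⁴ = 2.14×10⁻⁴ K⁻¹
Layer 3: α = (0.94 + 0.075×9.5)×10⁻⁴ = 1.6525×10⁻⁴ K⁻¹
Layer 4: α = (0.94 + 0.075×1.8)×10⁻⁴ = 1.075×10⁻⁴ K⁻¹
0–280 m: 2.89×10⁻⁴ × 2.1 × 280 = 0.169932 m
2.14×10⁻⁴ × 770 × 0.49 = 0.0807422 m
1.6525×10⁻⁴ × 580 × 0.44 = 0.0421718 m
1630–2930 m: 1.075×10⁻⁴ × 1300 × 0.41 = 0.0572975 m
Δh = 0.169932 + 0.0807422 + 0.0421718 + 0.0572975 = 0.3501435 m

350 mm of thermosteric rise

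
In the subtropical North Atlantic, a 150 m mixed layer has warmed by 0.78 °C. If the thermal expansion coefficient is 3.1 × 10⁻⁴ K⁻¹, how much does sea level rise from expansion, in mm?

Δh = 36.3 mm

Δh = αΔT·H = 3.1×10⁻⁴ × 0.78 × 150 = 0.03627 m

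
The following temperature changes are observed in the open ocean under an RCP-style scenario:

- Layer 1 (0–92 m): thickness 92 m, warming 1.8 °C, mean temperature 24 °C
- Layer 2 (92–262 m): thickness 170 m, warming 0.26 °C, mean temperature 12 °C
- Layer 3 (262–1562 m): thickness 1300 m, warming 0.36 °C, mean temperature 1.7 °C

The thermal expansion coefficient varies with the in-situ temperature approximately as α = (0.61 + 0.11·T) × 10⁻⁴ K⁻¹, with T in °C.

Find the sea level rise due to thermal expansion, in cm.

Δh ≈ 10 cm

Layer 1: α = (0.61 + 0.11×24)×10⁻⁴ = 3.25×10⁻⁴ K⁻¹
Layer 2: α = (0.61 + 0.11×12)×10⁻⁴ = 1.93×10⁻⁴ K⁻¹
Layer 3: α = (0.61 + 0.11×1.7)×10⁻⁴ = 0.797×10⁻⁴ K⁻¹
0–92 m: 92 × 1.8 × 3.25×10⁻⁴ = 0.05382 m
Layer 2: 1.93×10⁻⁴ × 170 × 0.26 = 0.0085306 m
Layer 3: 1300 × 0.36 × 0.797×10⁻⁴ = 0.0372996 m
Δh = 0.05382 + 0.0085306 + 0.0372996 = 0.0996502 m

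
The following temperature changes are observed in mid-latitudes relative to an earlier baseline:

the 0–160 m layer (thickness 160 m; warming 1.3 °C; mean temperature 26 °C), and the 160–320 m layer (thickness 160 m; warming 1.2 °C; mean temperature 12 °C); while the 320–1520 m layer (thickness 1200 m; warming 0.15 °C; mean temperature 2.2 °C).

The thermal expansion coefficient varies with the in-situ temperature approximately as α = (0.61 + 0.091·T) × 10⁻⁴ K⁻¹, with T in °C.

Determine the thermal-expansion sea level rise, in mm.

Δh = 109 mm

Layer 1: α = (0.61 + 0.091×26)×10⁻⁴ = 2.976×10⁻⁴ K⁻¹
Layer 2: α = (0.61 + 0.091×12)×10⁻⁴ = 1.702×10⁻⁴ K⁻¹
Layer 3: α = (0.61 + 0.091×2.2)×10⁻⁴ = 0.8102×10⁻⁴ K⁻¹
Layer 1: 2.976×10⁻⁴ × 160 × 1.3 = 0.0619008 m
160–320 m: 1.2 × 160 × 1.702×10⁻⁴ = 0.0326784 m
320–1520 m: 0.15 × 1200 × 0.8102×10⁻⁴ = 0.0145836 m
Δh = 0.0619008 + 0.0326784 + 0.0145836 = 0.1091628 m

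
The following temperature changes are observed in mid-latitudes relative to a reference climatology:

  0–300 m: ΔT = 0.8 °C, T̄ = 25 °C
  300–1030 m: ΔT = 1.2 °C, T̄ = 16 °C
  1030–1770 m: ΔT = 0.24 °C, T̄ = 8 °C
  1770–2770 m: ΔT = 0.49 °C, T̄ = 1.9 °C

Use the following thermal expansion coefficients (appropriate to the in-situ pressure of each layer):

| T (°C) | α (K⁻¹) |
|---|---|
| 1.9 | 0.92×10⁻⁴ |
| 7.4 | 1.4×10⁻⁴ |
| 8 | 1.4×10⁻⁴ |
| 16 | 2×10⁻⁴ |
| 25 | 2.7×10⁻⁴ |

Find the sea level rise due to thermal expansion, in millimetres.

310 mm of thermosteric rise

Layer 1 at 25 °C → α = 2.7×10⁻⁴ K⁻¹
Layer 2 at 16 °C → α = 2×10⁻⁴ K⁻¹
Layer 3 at 8 °C → α = 1.4×10⁻⁴ K⁻¹
Layer 4 at 1.9 °C → α = 0.92×10⁻⁴ K⁻¹
0.8 × 2.7×10⁻⁴ × 300 = 0.06480 m
730 × 1.2 × 2×10⁻⁴ = 0.17520 m
Layer 3: 740 × 0.24 × 1.4×10⁻⁴ = 0.024864 m
Layer 4: 0.49 × 0.92×10⁻⁴ × 1000 = 0.04508 m
Δh = 0.06480 + 0.17520 + 0.024864 + 0.04508 = 0.309944 m ≈ 310 mm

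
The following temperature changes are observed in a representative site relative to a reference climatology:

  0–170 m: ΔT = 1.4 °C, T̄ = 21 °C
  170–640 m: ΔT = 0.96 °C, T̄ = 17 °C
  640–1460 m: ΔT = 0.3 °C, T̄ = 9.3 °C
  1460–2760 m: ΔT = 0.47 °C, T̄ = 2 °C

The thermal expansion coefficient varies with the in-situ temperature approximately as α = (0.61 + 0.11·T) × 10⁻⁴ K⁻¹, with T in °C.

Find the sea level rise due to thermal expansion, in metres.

0.272 m

Layer 1: α = (0.61 + 0.11×21)×10⁻⁴ = 2.92×10⁻⁴ K⁻¹
Layer 2: α = (0.61 + 0.11×17)×10⁻⁴ = 2.48×10⁻⁴ K⁻¹
Layer 3: α = (0.61 + 0.11×9.3)×10⁻⁴ = 1.633×10⁻⁴ K⁻¹
Layer 4: α = (0.61 + 0.11×2)×10⁻⁴ = 0.83×10⁻⁴ K⁻¹
1.4 × 170 × 2.92×10⁻⁴ = 0.069496 m
2.48×10⁻⁴ × 0.96 × 470 = 0.1118976 m
Layer 3: 1.633×10⁻⁴ × 820 × 0.3 = 0.0401718 m
1460–2760 m: 0.83×10⁻⁴ × 1300 × 0.47 = 0.050713 m
Δh = 0.069496 + 0.1118976 + 0.0401718 + 0.050713 = 0.2722784 m ≈ 0.272 m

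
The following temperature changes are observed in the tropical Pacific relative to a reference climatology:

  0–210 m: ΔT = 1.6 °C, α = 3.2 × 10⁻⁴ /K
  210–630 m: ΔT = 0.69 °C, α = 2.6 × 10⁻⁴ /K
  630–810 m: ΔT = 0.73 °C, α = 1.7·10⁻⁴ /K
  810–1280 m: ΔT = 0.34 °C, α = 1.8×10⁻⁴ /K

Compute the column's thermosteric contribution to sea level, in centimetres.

about 23.4 cm

0–210 m: 210 × 1.6 × 3.2×10⁻⁴ = 0.10752 m
Layer 2: 420 × 2.6×10⁻⁴ × 0.69 = 0.075348 m
630–810 m: 180 × 1.7×10⁻⁴ × 0.73 = 0.022338 m
470 × 0.34 × 1.8×10⁻⁴ = 0.028764 m
Δh = 0.10752 + 0.075348 + 0.022338 + 0.028764 = 0.23397 m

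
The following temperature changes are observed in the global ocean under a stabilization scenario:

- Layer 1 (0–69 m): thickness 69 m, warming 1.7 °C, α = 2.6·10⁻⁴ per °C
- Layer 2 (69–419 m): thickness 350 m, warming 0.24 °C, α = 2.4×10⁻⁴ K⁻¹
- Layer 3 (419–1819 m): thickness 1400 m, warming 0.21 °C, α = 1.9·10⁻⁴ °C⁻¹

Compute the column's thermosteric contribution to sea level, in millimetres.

0–69 m: 2.6×10⁻⁴ × 1.7 × 69 = 0.030498 m
2.4×10⁻⁴ × 0.24 × 350 = 0.02016 m
1.9×10⁻⁴ × 0.21 × 1400 = 0.05586 m
Δh = 0.030498 + 0.02016 + 0.05586 = 0.106518 m

Δh = 107 mm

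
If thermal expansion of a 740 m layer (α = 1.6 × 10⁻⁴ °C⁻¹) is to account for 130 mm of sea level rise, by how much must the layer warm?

1.1 °C

ΔT = Δh/(αH) = 0.13 / (1.6×10⁻⁴ × 740) ≈ 1.098 °C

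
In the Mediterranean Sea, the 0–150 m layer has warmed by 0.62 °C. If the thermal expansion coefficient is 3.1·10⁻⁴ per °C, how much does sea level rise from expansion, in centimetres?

Δh = αΔT·H = 3.1×10⁻⁴ × 0.62 × 150 = 0.02883 m

2.88 cm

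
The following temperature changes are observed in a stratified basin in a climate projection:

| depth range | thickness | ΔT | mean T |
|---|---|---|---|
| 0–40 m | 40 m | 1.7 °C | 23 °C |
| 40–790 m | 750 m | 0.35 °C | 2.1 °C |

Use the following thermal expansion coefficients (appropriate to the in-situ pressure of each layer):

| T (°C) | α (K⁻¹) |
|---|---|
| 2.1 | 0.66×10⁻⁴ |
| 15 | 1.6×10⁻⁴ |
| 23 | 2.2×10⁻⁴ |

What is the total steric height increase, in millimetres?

Layer 1 at 23 °C → α = 2.2×10⁻⁴ K⁻¹
Layer 2 at 2.1 °C → α = 0.66×10⁻⁴ K⁻¹
0–40 m: 1.7 × 2.2×10⁻⁴ × 40 = 0.01496 m
Layer 2: 750 × 0.35 × 0.66×10⁻⁴ = 0.017325 m
Δh = 0.01496 + 0.017325 = 0.032285 m

32 mm of thermosteric rise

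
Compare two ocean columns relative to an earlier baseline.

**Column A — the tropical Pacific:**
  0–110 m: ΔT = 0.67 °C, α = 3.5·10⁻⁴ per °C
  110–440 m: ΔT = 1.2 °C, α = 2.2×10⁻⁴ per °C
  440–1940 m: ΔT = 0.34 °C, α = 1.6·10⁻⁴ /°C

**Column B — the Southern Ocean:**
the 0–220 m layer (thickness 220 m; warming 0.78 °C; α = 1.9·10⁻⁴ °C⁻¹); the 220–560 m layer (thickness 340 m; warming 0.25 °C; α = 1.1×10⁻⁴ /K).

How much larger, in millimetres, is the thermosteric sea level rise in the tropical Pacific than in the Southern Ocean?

Δh_A − Δh_B ≈ 153 mm

A 0.67 × 110 × 3.5×10⁻⁴ = 0.025795 m
A 1.2 × 2.2×10⁻⁴ × 330 = 0.08712 m
A 440–1940 m: 0.34 × 1500 × 1.6×10⁻⁴ = 0.08160 m
A total: 0.194515 m
B 0.78 × 220 × 1.9×10⁻⁴ = 0.032604 m
B 1.1×10⁻⁴ × 0.25 × 340 = 0.00935 m
B total: 0.041954 m
Difference: 0.194515 − 0.041954 = 0.152561 m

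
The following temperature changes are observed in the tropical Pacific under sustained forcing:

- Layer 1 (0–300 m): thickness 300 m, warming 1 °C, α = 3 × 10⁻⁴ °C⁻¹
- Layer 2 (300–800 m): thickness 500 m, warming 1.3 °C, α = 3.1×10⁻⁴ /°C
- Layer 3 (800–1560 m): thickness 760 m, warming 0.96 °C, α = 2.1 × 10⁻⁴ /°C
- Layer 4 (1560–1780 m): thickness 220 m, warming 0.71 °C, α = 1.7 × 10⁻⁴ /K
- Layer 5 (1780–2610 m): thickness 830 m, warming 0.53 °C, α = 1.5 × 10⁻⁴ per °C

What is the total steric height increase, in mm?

3×10⁻⁴ × 300 × 1 = 0.09000 m
Layer 2: 500 × 1.3 × 3.1×10⁻⁴ = 0.20150 m
800–1560 m: 0.96 × 760 × 2.1×10⁻⁴ = 0.153216 m
1.7×10⁻⁴ × 220 × 0.71 = 0.026554 m
Layer 5: 1.5×10⁻⁴ × 830 × 0.53 = 0.065985 m
Δh = 0.09000 + 0.20150 + 0.153216 + 0.026554 + 0.065985 = 0.537255 m ≈ 537 mm

Δh ≈ 537 mm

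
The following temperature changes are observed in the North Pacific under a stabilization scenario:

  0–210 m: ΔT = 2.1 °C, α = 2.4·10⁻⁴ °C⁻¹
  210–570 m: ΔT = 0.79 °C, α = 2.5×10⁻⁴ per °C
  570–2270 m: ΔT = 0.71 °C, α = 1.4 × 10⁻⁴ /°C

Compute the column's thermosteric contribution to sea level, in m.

about 0.346 m

0–210 m: 2.4×10⁻⁴ × 2.1 × 210 = 0.10584 m
210–570 m: 0.79 × 360 × 2.5×10⁻⁴ = 0.07110 m
570–2270 m: 1700 × 1.4×10⁻⁴ × 0.71 = 0.16898 m
Δh = 0.10584 + 0.07110 + 0.16898 = 0.34592 m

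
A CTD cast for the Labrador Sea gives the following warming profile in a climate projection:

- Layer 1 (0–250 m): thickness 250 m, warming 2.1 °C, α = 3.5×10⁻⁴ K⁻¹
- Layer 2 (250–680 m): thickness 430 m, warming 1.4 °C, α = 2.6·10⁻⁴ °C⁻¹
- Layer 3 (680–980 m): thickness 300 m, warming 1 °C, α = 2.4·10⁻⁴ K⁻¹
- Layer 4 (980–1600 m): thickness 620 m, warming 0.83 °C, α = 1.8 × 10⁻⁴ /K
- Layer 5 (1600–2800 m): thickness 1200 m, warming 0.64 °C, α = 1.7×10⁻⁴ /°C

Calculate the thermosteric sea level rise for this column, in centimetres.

64 cm of thermosteric rise

0–250 m: 2.1 × 3.5×10⁻⁴ × 250 = 0.18375 m
Layer 2: 430 × 2.6×10⁻⁴ × 1.4 = 0.15652 m
2.4×10⁻⁴ × 300 × 1 = 0.07200 m
980–1600 m: 0.83 × 620 × 1.8×10⁻⁴ = 0.092628 m
1600–2800 m: 1200 × 1.7×10⁻⁴ × 0.64 = 0.13056 m
Δh = 0.18375 + 0.15652 + 0.07200 + 0.092628 + 0.13056 = 0.635458 m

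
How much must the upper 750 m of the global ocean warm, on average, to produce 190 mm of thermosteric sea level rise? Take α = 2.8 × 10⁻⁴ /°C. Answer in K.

ΔT = Δh/(αH) = 0.19 / (2.8×10⁻⁴ × 750) ≈ 0.9048 K

about 0.905 K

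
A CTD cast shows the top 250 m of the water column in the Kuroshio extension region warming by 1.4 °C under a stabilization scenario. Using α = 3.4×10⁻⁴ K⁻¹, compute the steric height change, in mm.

120 mm

Δh = αΔT·H = 3.4×10⁻⁴ × 1.4 × 250 = 0.11900 m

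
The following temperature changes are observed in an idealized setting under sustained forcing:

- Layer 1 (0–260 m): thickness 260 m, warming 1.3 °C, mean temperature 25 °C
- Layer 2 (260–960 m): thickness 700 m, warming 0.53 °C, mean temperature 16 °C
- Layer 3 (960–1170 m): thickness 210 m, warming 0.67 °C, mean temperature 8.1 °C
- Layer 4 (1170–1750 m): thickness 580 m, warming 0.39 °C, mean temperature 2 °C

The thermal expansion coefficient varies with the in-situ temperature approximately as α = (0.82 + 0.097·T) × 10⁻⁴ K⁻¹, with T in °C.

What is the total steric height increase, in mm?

Layer 1: α = (0.82 + 0.097×25)×10⁻⁴ = 3.245×10⁻⁴ K⁻¹
Layer 2: α = (0.82 + 0.097×16)×10⁻⁴ = 2.372×10⁻⁴ K⁻¹
Layer 3: α = (0.82 + 0.097×8.1)×10⁻⁴ = 1.6057×10⁻⁴ K⁻¹
Layer 4: α = (0.82 + 0.097×2)×10⁻⁴ = 1.014×10⁻⁴ K⁻¹
Layer 1: 1.3 × 3.245×10⁻⁴ × 260 = 0.109681 m
Layer 2: 0.53 × 700 × 2.372×10⁻⁴ = 0.0880012 m
Layer 3: 210 × 1.6057×10⁻⁴ × 0.67 = 0.022592199 m
1.014×10⁻⁴ × 580 × 0.39 = 0.02293668 m
Δh = 0.109681 + 0.0880012 + 0.022592199 + 0.02293668 = 0.243211079 m

243 mm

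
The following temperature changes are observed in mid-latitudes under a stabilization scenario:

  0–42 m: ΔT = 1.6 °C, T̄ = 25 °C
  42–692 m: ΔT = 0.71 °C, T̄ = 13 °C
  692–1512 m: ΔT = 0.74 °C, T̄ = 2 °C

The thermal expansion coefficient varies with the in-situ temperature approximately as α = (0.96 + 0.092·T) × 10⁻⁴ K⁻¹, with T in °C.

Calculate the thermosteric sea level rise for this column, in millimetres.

191 mm

Layer 1: α = (0.96 + 0.092×25)×10⁻⁴ = 3.26×10⁻⁴ K⁻¹
Layer 2: α = (0.96 + 0.092×13)×10⁻⁴ = 2.156×10⁻⁴ K⁻¹
Layer 3: α = (0.96 + 0.092×2)×10⁻⁴ = 1.144×10⁻⁴ K⁻¹
0–42 m: 42 × 3.26×10⁻⁴ × 1.6 = 0.0219072 m
Layer 2: 0.71 × 650 × 2.156×10⁻⁴ = 0.0994994 m
820 × 0.74 × 1.144×10⁻⁴ = 0.06941792 m
Δh = 0.0219072 + 0.0994994 + 0.06941792 = 0.19082452 m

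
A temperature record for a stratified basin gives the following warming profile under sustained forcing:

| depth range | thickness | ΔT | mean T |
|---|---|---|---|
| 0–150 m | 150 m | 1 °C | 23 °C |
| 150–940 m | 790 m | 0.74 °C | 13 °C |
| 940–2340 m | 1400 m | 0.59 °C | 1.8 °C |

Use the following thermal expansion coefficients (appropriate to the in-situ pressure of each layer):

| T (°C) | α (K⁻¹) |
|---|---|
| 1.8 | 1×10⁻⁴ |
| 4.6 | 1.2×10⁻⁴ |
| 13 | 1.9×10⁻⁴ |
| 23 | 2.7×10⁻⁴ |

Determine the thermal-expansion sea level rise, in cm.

Δh = 23.4 cm

Layer 1 at 23 °C → α = 2.7×10⁻⁴ K⁻¹
Layer 2 at 13 °C → α = 1.9×10⁻⁴ K⁻¹
Layer 3 at 1.8 °C → α = 1×10⁻⁴ K⁻¹
Layer 1: 150 × 1 × 2.7×10⁻⁴ = 0.04050 m
150–940 m: 790 × 0.74 × 1.9×10⁻⁴ = 0.111074 m
940–2340 m: 1×10⁻⁴ × 0.59 × 1400 = 0.08260 m
Δh = 0.04050 + 0.111074 + 0.08260 = 0.234174 m ≈ 23.4 cm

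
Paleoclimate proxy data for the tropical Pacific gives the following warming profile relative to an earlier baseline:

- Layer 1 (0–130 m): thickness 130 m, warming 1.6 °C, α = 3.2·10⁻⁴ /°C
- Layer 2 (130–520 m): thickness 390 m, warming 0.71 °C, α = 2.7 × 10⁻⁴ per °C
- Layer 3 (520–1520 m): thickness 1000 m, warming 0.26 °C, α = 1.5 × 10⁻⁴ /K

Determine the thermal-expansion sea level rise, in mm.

180 mm of thermosteric rise

1.6 × 130 × 3.2×10⁻⁴ = 0.06656 m
0.71 × 2.7×10⁻⁴ × 390 = 0.074763 m
Layer 3: 0.26 × 1.5×10⁻⁴ × 1000 = 0.03900 m
Δh = 0.06656 + 0.074763 + 0.03900 = 0.180323 m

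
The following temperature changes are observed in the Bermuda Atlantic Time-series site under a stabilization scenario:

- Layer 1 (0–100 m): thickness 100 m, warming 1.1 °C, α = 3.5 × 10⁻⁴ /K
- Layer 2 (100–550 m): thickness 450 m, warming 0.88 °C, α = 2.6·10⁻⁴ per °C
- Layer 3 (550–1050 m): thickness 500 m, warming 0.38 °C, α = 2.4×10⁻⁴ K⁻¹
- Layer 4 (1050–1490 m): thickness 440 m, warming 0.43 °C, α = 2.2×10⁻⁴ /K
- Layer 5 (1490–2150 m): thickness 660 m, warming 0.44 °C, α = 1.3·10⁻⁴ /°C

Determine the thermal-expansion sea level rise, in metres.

100 × 1.1 × 3.5×10⁻⁴ = 0.03850 m
0.88 × 2.6×10⁻⁴ × 450 = 0.10296 m
0.38 × 2.4×10⁻⁴ × 500 = 0.04560 m
1050–1490 m: 440 × 0.43 × 2.2×10⁻⁴ = 0.041624 m
1.3×10⁻⁴ × 660 × 0.44 = 0.037752 m
Δh = 0.03850 + 0.10296 + 0.04560 + 0.041624 + 0.037752 = 0.266436 m

about 0.266 m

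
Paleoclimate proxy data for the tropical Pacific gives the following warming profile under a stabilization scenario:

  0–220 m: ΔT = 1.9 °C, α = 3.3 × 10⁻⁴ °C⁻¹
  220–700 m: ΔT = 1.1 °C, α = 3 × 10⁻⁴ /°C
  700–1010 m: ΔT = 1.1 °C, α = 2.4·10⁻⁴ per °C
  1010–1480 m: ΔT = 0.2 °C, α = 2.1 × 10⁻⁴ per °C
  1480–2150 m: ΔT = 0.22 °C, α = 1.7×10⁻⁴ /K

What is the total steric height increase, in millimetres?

220 × 1.9 × 3.3×10⁻⁴ = 0.13794 m
Layer 2: 1.1 × 3×10⁻⁴ × 480 = 0.15840 m
1.1 × 310 × 2.4×10⁻⁴ = 0.08184 m
Layer 4: 470 × 2.1×10⁻⁴ × 0.2 = 0.01974 m
1.7×10⁻⁴ × 670 × 0.22 = 0.025058 m
Δh = 0.13794 + 0.15840 + 0.08184 + 0.01974 + 0.025058 = 0.422978 m

Δh ≈ 423 mm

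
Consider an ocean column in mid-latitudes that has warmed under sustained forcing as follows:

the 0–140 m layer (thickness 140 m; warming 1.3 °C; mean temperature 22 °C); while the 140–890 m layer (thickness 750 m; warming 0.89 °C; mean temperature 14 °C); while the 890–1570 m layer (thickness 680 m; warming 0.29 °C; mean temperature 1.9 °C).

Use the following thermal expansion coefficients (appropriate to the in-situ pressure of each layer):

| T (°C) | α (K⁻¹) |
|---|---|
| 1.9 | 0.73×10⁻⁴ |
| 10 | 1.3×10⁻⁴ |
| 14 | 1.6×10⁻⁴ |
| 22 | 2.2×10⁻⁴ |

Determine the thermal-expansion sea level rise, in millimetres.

about 160 mm

Layer 1 at 22 °C → α = 2.2×10⁻⁴ K⁻¹
Layer 2 at 14 °C → α = 1.6×10⁻⁴ K⁻¹
Layer 3 at 1.9 °C → α = 0.73×10⁻⁴ K⁻¹
0–140 m: 140 × 1.3 × 2.2×10⁻⁴ = 0.04004 m
0.89 × 750 × 1.6×10⁻⁴ = 0.10680 m
0.73×10⁻⁴ × 0.29 × 680 = 0.0143956 m
Δh = 0.04004 + 0.10680 + 0.0143956 = 0.1612356 m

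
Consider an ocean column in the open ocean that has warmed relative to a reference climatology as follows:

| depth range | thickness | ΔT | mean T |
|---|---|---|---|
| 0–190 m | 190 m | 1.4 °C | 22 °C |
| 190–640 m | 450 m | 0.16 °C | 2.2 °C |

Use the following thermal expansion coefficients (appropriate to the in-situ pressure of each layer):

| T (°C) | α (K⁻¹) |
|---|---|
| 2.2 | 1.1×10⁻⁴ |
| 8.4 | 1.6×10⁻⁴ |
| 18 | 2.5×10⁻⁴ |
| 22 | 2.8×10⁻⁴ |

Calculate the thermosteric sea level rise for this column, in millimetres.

Δh ≈ 82 mm

Layer 1 at 22 °C → α = 2.8×10⁻⁴ K⁻¹
Layer 2 at 2.2 °C → α = 1.1×10⁻⁴ K⁻¹
2.8×10⁻⁴ × 1.4 × 190 = 0.07448 m
Layer 2: 1.1×10⁻⁴ × 0.16 × 450 = 0.00792 m
Δh = 0.07448 + 0.00792 = 0.08240 m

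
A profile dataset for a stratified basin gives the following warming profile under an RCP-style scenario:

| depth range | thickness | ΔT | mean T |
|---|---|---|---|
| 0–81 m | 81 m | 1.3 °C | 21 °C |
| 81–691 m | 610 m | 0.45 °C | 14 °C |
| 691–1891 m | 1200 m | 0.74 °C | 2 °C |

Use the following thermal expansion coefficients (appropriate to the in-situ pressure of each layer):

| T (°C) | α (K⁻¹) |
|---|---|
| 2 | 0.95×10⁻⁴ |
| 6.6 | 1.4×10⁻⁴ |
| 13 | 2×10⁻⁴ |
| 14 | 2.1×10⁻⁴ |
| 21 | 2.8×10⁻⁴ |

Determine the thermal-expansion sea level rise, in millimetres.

about 170 mm

Layer 1 at 21 °C → α = 2.8×10⁻⁴ K⁻¹
Layer 2 at 14 °C → α = 2.1×10⁻⁴ K⁻¹
Layer 3 at 2 °C → α = 0.95×10⁻⁴ K⁻¹
0–81 m: 81 × 2.8×10⁻⁴ × 1.3 = 0.029484 m
Layer 2: 0.45 × 2.1×10⁻⁴ × 610 = 0.057645 m
691–1891 m: 0.95×10⁻⁴ × 1200 × 0.74 = 0.08436 m
Δh = 0.029484 + 0.057645 + 0.08436 = 0.171489 m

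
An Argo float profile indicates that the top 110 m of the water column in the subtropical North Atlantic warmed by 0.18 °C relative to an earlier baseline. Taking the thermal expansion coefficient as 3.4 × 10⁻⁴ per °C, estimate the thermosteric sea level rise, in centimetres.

Δh = αΔT·H = 3.4×10⁻⁴ × 0.18 × 110 = 0.006732 m

about 0.673 cm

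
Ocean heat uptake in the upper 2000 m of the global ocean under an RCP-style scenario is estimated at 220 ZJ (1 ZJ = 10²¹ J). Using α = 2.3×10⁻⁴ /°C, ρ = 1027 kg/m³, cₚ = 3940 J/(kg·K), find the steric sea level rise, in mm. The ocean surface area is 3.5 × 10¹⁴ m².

35.7 mm of thermosteric rise

Per unit area: Q = 220×10²¹ / (3.5×10¹⁴) ≈ 6.286×10⁸ J/m²
Δh = αQ/(ρcₚ) = 2.3×10⁻⁴ × 6.286×10⁸ / (1027 × 3940) ≈ 0.03573 m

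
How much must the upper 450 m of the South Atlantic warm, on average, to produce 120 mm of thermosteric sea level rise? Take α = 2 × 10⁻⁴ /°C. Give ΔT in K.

ΔT = Δh/(αH) = 0.12 / (2×10⁻⁴ × 450) ≈ 1.333 K

1.33 K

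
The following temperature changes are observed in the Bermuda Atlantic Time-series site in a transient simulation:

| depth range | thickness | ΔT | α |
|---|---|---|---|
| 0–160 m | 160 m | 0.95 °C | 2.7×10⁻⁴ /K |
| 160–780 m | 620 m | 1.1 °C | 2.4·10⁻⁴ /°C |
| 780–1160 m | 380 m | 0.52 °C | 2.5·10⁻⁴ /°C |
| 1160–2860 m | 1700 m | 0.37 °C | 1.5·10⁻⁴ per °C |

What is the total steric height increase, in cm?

35 cm

0.95 × 160 × 2.7×10⁻⁴ = 0.04104 m
2.4×10⁻⁴ × 620 × 1.1 = 0.16368 m
780–1160 m: 380 × 2.5×10⁻⁴ × 0.52 = 0.04940 m
1160–2860 m: 1700 × 0.37 × 1.5×10⁻⁴ = 0.09435 m
Δh = 0.04104 + 0.16368 + 0.04940 + 0.09435 = 0.34847 m ≈ 35 cm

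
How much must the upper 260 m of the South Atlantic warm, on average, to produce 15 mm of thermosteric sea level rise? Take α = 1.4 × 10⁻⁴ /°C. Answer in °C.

ΔT = Δh/(αH) = 0.015 / (1.4×10⁻⁴ × 260) ≈ 0.4121 °C

ΔT ≈ 0.412 °C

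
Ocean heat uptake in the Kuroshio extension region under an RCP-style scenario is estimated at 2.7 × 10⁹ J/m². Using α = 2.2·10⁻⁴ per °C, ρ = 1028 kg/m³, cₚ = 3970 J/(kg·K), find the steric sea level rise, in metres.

Δh ≈ 0.146 m

Δh = αQ/(ρcₚ) = 2.2×10⁻⁴ × 2.7×10⁹ / (1028 × 3970) ≈ 0.14555 m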